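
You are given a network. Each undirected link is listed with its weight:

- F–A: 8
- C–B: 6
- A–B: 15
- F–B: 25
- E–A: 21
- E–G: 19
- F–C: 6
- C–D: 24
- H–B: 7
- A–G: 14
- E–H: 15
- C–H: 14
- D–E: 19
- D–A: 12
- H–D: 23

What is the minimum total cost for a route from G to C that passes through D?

Best G to D: G–A–D costing 26
Best D to C: D–C costing 24
Total via D: 26 + 24 = 50.

50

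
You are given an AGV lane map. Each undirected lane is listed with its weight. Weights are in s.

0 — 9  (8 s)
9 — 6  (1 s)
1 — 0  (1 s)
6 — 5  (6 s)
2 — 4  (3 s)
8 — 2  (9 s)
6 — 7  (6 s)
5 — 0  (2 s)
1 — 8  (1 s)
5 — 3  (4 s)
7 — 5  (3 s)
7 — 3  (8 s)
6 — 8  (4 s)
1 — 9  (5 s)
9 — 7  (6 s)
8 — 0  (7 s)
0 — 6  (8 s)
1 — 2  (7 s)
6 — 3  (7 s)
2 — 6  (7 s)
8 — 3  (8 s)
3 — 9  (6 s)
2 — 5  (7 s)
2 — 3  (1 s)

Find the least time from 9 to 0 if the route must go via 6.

Best 9 to 6: 9–6 costing 1
Shortest 6→0: 6–8–1–0 = 6
Total via 6: 1 + 6 = 7 s.

7 s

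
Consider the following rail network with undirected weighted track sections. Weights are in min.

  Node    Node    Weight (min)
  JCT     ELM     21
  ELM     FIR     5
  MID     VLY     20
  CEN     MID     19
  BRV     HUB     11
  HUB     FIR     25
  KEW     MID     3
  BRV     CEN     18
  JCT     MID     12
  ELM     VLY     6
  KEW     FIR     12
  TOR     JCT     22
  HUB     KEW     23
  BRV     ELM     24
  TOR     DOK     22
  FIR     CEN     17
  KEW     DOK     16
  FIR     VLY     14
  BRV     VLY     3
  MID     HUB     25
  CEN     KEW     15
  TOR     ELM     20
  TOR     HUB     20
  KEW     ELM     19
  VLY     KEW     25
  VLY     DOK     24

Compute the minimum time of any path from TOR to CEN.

Shortest distances from TOR:
TOR: 0
ELM: 20  (via TOR)
HUB: 20  (via TOR)
DOK: 22  (via TOR)
JCT: 22  (via TOR)
FIR: 25  (via ELM)
VLY: 26  (via ELM)
BRV: 29  (via VLY)
MID: 34  (via JCT)
KEW: 37  (via FIR)
CEN: 42  (via FIR)
Shortest route: TOR → ELM → FIR → CEN = 42 min.

42 min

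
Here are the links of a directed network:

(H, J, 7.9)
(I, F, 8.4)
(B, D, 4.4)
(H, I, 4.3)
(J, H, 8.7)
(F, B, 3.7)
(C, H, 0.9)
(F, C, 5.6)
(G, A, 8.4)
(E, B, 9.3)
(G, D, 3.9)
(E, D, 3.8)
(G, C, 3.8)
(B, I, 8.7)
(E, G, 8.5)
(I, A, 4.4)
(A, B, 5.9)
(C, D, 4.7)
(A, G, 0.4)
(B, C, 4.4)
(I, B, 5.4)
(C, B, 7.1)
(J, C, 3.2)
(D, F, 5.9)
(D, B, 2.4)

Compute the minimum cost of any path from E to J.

Running Dijkstra from E:
E: 0
D: 3.8  (via E)
B: 6.2  (via D)
G: 8.5  (via E)
F: 9.7  (via D)
C: 10.6  (via B)
H: 11.5  (via C)
I: 14.9  (via B)
A: 16.9  (via G)
J: 19.4  (via H)
Shortest route: E → D → B → C → H → J = 19.4.

19.4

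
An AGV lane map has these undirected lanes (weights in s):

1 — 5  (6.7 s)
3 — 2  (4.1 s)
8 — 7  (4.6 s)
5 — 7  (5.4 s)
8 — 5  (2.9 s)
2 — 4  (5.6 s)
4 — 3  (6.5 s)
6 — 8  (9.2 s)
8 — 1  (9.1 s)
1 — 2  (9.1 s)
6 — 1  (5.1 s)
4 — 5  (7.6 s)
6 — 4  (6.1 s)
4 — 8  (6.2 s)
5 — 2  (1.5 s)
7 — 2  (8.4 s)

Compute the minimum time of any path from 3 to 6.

12.6 s

Compare a few routes:
3 - 4 - 6: 6.5+6.1 = 12.6
3 - 2 - 4 - 6: 4.1+5.6+6.1 = 15.8
3 - 2 - 5 - 1 - 6: 4.1+1.5+6.7+5.1 = 17.4
3 - 2 - 5 - 8 - 6: 4.1+1.5+2.9+9.2 = 17.7
Cheapest is 3 - 4 - 6 at 12.6 s.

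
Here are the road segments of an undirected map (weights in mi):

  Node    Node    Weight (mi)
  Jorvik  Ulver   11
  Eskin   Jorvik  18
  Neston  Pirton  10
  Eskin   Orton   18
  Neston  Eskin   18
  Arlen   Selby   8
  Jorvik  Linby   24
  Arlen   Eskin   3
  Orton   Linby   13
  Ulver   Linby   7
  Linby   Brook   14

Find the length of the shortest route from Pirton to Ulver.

57 mi

Shortest distances from Pirton:
Pirton: 0
Neston: 10  (via Pirton)
Eskin: 28  (via Neston)
Arlen: 31  (via Eskin)
Selby: 39  (via Arlen)
Orton: 46  (via Eskin)
Jorvik: 46  (via Eskin)
Ulver: 57  (via Jorvik)
Shortest route: Pirton–Neston–Eskin–Jorvik–Ulver = 57 mi.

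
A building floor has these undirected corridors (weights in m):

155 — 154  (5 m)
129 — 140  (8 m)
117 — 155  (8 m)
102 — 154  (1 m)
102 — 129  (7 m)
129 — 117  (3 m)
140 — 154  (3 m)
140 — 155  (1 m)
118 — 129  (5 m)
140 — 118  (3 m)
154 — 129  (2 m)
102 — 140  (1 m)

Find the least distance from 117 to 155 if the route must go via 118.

Best 117 to 118: 117 → 129 → 118 costing 8
Best 118 to 155: 118 → 140 → 155 costing 4
Total via 118: 8 + 4 = 12 m.

12 m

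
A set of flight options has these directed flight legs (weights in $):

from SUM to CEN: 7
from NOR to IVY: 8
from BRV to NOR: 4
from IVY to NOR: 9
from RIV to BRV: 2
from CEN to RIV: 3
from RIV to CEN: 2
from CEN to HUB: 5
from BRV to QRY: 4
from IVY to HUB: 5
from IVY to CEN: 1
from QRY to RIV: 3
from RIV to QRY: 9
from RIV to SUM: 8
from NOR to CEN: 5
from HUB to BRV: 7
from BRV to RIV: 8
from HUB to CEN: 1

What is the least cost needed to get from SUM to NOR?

Settle nodes by increasing distance from SUM:
SUM: 0
CEN: 7  (via SUM)
RIV: 10  (via CEN)
HUB: 12  (via CEN)
BRV: 12  (via RIV)
NOR: 16  (via BRV)
Shortest route: SUM → CEN → RIV → BRV → NOR = $16.

$16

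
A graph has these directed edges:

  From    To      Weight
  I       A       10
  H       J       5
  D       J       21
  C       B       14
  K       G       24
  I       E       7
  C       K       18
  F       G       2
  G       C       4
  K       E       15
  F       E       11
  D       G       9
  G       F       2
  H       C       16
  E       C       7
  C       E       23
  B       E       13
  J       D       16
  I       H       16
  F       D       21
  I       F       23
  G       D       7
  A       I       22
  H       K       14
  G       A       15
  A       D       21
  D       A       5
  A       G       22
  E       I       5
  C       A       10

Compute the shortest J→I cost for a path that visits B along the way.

61

Shortest J→B: J → D → G → C → B = 43
Shortest B→I: B → E → I = 18
Total via B: 43 + 18 = 61.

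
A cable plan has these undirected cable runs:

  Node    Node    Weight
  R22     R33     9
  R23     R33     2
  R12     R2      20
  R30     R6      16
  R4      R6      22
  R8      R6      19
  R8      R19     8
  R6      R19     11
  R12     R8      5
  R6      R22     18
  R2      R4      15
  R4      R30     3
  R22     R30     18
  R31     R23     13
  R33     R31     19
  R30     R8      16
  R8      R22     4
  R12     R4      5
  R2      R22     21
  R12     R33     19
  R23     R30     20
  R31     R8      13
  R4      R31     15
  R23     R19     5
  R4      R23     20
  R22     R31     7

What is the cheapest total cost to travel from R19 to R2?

Candidate routes:
R19 - R8 - R30 - R4 - R2: 8+16+3+15 = 42
R19 - R23 - R33 - R22 - R2: 5+2+9+21 = 37
R19 - R23 - R4 - R2: 5+20+15 = 40
R19 - R8 - R22 - R2: 8+4+21 = 33
The minimum is 33 via R19 - R8 - R22 - R2.

33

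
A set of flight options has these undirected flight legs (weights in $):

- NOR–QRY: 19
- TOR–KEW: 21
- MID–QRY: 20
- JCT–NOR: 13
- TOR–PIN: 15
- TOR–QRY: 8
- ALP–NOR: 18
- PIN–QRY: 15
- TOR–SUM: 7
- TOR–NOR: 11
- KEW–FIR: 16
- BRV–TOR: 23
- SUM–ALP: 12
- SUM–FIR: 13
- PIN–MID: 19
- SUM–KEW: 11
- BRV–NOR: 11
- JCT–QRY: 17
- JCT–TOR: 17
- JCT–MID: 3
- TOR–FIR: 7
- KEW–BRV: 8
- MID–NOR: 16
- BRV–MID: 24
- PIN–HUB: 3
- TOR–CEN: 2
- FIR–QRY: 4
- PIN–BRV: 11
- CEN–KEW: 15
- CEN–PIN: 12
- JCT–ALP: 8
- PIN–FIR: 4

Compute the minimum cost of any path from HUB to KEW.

Candidate routes:
HUB → PIN → FIR → KEW: 3+4+16 = 23
HUB → PIN → BRV → KEW: 3+11+8 = 22
Cheapest is HUB → PIN → BRV → KEW at $22.

$22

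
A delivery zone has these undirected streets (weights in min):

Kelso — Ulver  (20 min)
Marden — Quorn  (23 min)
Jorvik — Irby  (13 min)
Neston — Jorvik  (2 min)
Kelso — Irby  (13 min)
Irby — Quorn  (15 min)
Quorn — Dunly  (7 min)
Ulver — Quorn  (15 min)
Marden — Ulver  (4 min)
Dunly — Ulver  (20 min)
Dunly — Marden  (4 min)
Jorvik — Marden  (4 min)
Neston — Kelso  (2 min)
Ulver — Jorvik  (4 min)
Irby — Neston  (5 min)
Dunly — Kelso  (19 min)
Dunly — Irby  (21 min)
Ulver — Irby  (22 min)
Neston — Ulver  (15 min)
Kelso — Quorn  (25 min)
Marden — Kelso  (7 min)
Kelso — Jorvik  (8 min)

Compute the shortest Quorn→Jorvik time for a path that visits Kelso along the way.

Best Quorn to Kelso: Quorn–Dunly–Marden–Kelso costing 18
Best Kelso to Jorvik: Kelso–Neston–Jorvik costing 4
Total via Kelso: 18 + 4 = 22 min.

22 min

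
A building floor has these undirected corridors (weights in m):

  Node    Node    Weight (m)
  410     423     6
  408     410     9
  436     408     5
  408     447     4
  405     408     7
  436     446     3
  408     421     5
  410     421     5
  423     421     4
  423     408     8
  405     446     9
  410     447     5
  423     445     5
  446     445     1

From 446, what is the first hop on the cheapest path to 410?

445

Compare a few routes:
446–436–408–447–410: 3+5+4+5 = 17
446–445–423–410: 1+5+6 = 12
446–445–423–421–410: 1+5+4+5 = 15
Cheapest is 446–445–423–410 at 12 m.
So from 446 the first move is to 445.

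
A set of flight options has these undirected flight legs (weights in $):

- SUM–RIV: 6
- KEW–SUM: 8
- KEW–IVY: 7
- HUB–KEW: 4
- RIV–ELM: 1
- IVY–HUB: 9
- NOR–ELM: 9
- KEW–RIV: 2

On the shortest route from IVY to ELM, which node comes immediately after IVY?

Enumerating some paths:
IVY–KEW–RIV–ELM: 7+2+1 = 10
IVY–HUB–KEW–RIV–ELM: 9+4+2+1 = 16
The minimum is $10 via IVY–KEW–RIV–ELM.
So from IVY the first move is to KEW.

KEW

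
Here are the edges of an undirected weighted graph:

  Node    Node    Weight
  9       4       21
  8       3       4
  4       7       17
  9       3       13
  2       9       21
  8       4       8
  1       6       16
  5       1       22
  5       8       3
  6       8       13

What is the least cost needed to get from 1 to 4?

33

Shortest distances from 1:
1: 0
6: 16  (via 1)
5: 22  (via 1)
8: 25  (via 5)
3: 29  (via 8)
4: 33  (via 8)
Shortest route: 1 → 5 → 8 → 4 = 33.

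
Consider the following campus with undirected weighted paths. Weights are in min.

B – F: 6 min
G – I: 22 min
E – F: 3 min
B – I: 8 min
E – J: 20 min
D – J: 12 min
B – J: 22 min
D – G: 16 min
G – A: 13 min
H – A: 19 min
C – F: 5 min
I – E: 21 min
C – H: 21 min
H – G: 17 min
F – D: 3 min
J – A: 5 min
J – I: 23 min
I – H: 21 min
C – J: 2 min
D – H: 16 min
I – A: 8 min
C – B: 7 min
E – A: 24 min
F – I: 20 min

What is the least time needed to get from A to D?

Candidate routes:
A → J → C → F → D: 5+2+5+3 = 15
A → J → C → B → F → D: 5+2+7+6+3 = 23
A → I → B → F → D: 8+8+6+3 = 25
A → J → D: 5+12 = 17
The minimum is 15 min via A → J → C → F → D.

15 min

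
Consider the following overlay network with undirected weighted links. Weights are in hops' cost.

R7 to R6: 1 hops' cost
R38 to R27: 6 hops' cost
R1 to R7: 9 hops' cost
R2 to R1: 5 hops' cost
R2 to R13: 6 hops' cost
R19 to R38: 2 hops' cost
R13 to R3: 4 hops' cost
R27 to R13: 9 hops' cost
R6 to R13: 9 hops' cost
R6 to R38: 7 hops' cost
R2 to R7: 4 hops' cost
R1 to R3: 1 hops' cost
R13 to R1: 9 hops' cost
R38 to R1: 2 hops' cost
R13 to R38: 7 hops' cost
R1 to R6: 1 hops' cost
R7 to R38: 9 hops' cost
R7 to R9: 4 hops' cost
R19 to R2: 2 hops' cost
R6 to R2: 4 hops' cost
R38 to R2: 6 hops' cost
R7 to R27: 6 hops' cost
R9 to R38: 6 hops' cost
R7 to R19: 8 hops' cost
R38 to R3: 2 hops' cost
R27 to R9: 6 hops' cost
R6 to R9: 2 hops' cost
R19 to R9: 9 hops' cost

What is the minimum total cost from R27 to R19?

Candidate routes:
R27 - R7 - R6 - R1 - R38 - R19: 6+1+1+2+2 = 12
R27 - R38 - R19: 6+2 = 8
The minimum is 8 hops' cost via R27 - R38 - R19.

8 hops' cost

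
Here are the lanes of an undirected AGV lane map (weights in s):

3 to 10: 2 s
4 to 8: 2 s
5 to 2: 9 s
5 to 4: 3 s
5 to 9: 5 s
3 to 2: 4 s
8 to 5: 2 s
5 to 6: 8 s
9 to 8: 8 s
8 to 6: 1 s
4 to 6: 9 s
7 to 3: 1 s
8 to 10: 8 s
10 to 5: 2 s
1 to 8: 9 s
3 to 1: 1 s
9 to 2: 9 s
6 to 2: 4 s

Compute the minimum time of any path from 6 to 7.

Settle nodes by increasing distance from 6:
6: 0
8: 1  (via 6)
4: 3  (via 8)
5: 3  (via 8)
2: 4  (via 6)
10: 5  (via 5)
3: 7  (via 10)
1: 8  (via 3)
7: 8  (via 3)
Shortest route: 6 → 8 → 5 → 10 → 3 → 7 = 8 s.

8 s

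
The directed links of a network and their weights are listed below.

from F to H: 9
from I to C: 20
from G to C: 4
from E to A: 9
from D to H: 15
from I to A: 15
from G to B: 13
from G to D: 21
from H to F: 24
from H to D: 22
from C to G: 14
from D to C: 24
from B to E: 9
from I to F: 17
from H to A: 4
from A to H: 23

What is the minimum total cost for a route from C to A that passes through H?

54

Shortest C→H: C → G → D → H = 50
Shortest H→A: H → A = 4
Total via H: 50 + 4 = 54.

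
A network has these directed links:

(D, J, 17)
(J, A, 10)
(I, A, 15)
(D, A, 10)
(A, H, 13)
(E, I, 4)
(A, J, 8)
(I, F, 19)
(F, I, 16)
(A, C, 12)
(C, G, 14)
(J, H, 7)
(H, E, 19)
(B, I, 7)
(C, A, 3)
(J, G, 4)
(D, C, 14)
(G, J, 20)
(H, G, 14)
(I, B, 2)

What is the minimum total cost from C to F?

Running Dijkstra from C:
C: 0
A: 3  (via C)
J: 11  (via A)
G: 14  (via C)
H: 16  (via A)
E: 35  (via H)
I: 39  (via E)
B: 41  (via I)
F: 58  (via I)
Shortest route: C–A–H–E–I–F = 58.

58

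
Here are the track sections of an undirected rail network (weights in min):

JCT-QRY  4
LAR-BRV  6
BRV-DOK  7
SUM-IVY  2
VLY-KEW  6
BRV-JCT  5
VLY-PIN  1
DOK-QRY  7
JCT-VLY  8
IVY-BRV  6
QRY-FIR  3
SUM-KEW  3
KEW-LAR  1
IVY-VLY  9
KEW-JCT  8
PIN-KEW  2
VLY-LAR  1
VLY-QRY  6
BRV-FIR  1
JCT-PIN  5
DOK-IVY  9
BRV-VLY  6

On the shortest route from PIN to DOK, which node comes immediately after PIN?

Compare a few routes:
PIN–VLY–BRV–DOK: 1+6+7 = 14
PIN–JCT–QRY–DOK: 5+4+7 = 16
PIN–VLY–LAR–BRV–DOK: 1+1+6+7 = 15
The minimum is 14 min via PIN–VLY–BRV–DOK.
So from PIN the first move is to VLY.

VLY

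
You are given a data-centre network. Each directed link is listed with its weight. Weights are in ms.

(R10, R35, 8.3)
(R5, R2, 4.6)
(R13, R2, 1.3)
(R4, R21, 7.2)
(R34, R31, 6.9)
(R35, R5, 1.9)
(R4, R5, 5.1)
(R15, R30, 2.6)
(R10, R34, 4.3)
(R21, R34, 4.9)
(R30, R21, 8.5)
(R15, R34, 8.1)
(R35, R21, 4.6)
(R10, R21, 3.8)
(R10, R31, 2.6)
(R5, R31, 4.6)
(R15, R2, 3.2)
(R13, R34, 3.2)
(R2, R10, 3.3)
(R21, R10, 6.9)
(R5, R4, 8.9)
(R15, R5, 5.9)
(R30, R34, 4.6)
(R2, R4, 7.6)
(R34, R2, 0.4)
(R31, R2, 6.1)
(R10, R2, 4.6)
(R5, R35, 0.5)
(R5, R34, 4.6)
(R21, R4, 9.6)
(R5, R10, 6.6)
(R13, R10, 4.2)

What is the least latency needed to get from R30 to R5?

17.7 ms

Shortest distances from R30:
R30: 0
R34: 4.6  (via R30)
R2: 5  (via R34)
R10: 8.3  (via R2)
R21: 8.5  (via R30)
R31: 10.9  (via R10)
R4: 12.6  (via R2)
R35: 16.6  (via R10)
R5: 17.7  (via R4)
Shortest route: R30 → R34 → R2 → R4 → R5 = 17.7 ms.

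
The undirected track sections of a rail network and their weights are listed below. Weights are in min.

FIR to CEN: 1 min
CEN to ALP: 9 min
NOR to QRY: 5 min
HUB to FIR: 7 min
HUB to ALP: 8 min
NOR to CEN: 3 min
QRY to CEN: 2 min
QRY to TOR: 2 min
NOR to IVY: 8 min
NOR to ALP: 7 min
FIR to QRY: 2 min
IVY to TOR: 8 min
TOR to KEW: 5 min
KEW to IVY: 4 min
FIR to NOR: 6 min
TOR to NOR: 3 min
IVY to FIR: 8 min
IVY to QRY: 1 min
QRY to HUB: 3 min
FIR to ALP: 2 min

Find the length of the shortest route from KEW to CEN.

7 min

Enumerating some paths:
KEW → IVY → QRY → CEN: 4+1+2 = 7
KEW → IVY → QRY → FIR → CEN: 4+1+2+1 = 8
The minimum is 7 min via KEW → IVY → QRY → CEN.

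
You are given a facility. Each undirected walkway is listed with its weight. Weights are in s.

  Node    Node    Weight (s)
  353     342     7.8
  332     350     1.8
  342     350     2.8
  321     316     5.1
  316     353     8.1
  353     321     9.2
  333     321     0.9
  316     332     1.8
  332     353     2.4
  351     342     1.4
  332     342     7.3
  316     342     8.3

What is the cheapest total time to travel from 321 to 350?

Settle nodes by increasing distance from 321:
321: 0
333: 0.9  (via 321)
316: 5.1  (via 321)
332: 6.9  (via 316)
350: 8.7  (via 332)
Shortest route: 321 → 316 → 332 → 350 = 8.7 s.

8.7 s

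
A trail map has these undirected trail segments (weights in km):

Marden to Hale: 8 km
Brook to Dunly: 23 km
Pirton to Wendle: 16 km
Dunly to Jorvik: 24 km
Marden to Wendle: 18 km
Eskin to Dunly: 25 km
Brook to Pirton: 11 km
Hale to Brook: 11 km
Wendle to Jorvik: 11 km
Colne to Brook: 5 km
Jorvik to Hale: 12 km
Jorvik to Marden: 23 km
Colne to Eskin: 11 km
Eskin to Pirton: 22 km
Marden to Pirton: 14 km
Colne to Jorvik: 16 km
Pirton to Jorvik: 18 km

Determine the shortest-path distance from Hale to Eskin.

27 km

Shortest distances from Hale:
Hale: 0
Marden: 8  (via Hale)
Brook: 11  (via Hale)
Jorvik: 12  (via Hale)
Colne: 16  (via Brook)
Pirton: 22  (via Marden)
Wendle: 23  (via Jorvik)
Eskin: 27  (via Colne)
Shortest route: Hale → Brook → Colne → Eskin = 27 km.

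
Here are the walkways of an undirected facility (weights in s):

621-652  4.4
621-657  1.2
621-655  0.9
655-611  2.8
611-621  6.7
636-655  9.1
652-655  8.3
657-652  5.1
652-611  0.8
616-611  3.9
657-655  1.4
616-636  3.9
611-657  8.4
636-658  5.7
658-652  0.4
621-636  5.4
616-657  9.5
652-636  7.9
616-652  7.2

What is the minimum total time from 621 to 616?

7.6 s

Running Dijkstra from 621:
621: 0
655: 0.9  (via 621)
657: 1.2  (via 621)
611: 3.7  (via 655)
652: 4.4  (via 621)
658: 4.8  (via 652)
636: 5.4  (via 621)
616: 7.6  (via 611)
Shortest route: 621 → 655 → 611 → 616 = 7.6 s.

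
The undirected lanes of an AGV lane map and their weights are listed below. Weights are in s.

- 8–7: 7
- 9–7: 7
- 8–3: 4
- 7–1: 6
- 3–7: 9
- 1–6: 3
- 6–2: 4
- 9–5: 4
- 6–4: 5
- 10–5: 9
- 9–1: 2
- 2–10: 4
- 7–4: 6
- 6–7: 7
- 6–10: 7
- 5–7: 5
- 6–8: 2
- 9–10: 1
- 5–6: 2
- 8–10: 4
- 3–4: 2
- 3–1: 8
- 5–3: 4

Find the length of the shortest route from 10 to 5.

5 s

Candidate routes:
10 - 8 - 6 - 5: 4+2+2 = 8
10 - 9 - 1 - 6 - 5: 1+2+3+2 = 8
10 - 9 - 5: 1+4 = 5
The minimum is 5 s via 10 - 9 - 5.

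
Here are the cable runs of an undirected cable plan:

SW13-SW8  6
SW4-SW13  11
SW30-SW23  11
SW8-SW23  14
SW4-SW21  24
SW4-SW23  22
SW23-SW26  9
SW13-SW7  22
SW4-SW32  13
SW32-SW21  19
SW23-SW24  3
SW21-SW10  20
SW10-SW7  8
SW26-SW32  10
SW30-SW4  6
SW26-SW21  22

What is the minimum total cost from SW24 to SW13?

Candidate routes:
SW24–SW23–SW8–SW13: 3+14+6 = 23
SW24–SW23–SW30–SW4–SW13: 3+11+6+11 = 31
The minimum is 23 via SW24–SW23–SW8–SW13.

23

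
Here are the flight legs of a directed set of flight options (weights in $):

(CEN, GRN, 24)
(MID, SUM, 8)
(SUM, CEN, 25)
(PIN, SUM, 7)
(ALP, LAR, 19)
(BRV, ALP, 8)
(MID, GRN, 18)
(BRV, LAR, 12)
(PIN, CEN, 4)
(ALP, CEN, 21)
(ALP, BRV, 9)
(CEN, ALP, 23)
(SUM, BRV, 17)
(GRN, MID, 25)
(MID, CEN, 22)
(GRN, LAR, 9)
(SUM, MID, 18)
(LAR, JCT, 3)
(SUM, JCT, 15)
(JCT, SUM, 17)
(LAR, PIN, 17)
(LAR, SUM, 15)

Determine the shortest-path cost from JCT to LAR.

$46

Shortest distances from JCT:
JCT: 0
SUM: 17  (via JCT)
BRV: 34  (via SUM)
MID: 35  (via SUM)
CEN: 42  (via SUM)
ALP: 42  (via BRV)
LAR: 46  (via BRV)
Shortest route: JCT–SUM–BRV–LAR = $46.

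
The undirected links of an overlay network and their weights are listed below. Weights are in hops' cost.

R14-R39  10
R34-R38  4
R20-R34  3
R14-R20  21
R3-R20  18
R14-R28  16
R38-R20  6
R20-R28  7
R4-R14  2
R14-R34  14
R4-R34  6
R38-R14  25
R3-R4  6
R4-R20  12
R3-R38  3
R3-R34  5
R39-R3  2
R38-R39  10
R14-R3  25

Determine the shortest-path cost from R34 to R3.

5 hops' cost

Compare a few routes:
R34–R3: 5 = 5
R34–R38–R3: 4+3 = 7
The minimum is 5 hops' cost via R34–R3.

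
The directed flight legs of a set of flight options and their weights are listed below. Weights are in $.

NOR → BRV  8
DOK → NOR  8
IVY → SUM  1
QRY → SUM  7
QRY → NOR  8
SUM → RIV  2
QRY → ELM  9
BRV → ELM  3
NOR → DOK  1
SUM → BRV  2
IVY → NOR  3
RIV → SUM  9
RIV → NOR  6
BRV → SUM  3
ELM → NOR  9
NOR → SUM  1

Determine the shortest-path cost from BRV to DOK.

$12

Compare a few routes:
BRV → SUM → RIV → NOR → DOK: 3+2+6+1 = 12
BRV → ELM → NOR → DOK: 3+9+1 = 13
Cheapest is BRV → SUM → RIV → NOR → DOK at $12.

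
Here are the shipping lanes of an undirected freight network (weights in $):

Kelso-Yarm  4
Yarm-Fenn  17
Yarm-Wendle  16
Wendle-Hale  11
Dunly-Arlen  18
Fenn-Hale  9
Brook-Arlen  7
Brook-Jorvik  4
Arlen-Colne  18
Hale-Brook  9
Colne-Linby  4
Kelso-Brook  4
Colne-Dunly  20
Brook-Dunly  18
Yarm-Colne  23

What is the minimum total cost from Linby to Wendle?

Running Dijkstra from Linby:
Linby: 0
Colne: 4  (via Linby)
Arlen: 22  (via Colne)
Dunly: 24  (via Colne)
Yarm: 27  (via Colne)
Brook: 29  (via Arlen)
Kelso: 31  (via Yarm)
Jorvik: 33  (via Brook)
Hale: 38  (via Brook)
Wendle: 43  (via Yarm)
Shortest route: Linby–Colne–Yarm–Wendle = $43.

$43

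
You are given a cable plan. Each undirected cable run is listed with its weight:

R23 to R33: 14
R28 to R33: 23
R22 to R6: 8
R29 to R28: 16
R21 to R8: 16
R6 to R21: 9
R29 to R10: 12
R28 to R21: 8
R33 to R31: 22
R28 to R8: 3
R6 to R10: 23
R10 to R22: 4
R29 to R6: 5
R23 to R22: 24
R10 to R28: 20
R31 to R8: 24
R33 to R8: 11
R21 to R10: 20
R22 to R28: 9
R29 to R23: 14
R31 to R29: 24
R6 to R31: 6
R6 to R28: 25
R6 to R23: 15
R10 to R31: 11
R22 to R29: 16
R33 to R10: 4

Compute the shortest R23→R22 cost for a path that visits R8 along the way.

Shortest R23→R8: R23–R33–R8 = 25
Best R8 to R22: R8–R28–R22 costing 12
Total via R8: 25 + 12 = 37.

37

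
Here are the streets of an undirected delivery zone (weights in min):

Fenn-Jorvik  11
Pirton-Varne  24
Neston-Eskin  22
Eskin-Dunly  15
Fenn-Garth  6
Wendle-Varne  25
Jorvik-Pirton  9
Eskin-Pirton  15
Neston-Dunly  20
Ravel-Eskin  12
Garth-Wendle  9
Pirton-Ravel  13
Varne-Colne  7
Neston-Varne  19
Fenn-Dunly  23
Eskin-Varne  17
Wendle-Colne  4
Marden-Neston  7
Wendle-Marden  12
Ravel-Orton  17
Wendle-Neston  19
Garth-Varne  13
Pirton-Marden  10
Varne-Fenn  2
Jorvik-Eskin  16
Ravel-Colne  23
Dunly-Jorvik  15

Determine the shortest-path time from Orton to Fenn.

48 min

Candidate routes:
Orton - Ravel - Eskin - Varne - Fenn: 17+12+17+2 = 48
Orton - Ravel - Colne - Varne - Fenn: 17+23+7+2 = 49
Orton - Ravel - Pirton - Jorvik - Fenn: 17+13+9+11 = 50
The minimum is 48 min via Orton - Ravel - Eskin - Varne - Fenn.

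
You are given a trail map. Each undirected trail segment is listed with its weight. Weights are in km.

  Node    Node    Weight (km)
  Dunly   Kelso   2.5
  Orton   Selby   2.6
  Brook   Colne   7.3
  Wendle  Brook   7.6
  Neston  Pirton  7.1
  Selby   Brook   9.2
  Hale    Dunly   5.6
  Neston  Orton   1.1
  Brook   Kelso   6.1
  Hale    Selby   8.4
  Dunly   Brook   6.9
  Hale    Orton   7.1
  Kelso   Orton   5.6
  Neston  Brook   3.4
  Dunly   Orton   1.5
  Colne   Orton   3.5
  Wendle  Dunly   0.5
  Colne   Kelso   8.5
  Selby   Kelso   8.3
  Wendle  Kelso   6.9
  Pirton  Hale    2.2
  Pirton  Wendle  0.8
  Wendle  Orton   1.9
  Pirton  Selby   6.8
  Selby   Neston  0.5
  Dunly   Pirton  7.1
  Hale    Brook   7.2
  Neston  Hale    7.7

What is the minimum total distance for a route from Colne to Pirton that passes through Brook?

Shortest Colne→Brook: Colne → Brook = 7.3
Shortest Brook→Pirton: Brook → Neston → Orton → Wendle → Pirton = 7.2
Total via Brook: 7.3 + 7.2 = 14.5 km.

14.5 km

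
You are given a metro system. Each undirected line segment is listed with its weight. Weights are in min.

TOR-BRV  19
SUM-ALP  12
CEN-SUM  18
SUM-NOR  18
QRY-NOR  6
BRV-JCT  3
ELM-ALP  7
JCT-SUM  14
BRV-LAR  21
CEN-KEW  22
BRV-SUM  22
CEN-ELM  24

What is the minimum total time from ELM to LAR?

Shortest distances from ELM:
ELM: 0
ALP: 7  (via ELM)
SUM: 19  (via ALP)
CEN: 24  (via ELM)
JCT: 33  (via SUM)
BRV: 36  (via JCT)
NOR: 37  (via SUM)
QRY: 43  (via NOR)
KEW: 46  (via CEN)
TOR: 55  (via BRV)
LAR: 57  (via BRV)
Shortest route: ELM–ALP–SUM–JCT–BRV–LAR = 57 min.

57 min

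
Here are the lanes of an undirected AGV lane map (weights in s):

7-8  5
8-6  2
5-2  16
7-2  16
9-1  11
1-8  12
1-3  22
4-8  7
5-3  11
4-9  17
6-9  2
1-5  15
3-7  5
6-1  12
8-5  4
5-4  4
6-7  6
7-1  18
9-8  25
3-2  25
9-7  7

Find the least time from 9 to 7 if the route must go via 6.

8 s

Best 9 to 6: 9–6 costing 2
Best 6 to 7: 6–7 costing 6
Total via 6: 2 + 6 = 8 s.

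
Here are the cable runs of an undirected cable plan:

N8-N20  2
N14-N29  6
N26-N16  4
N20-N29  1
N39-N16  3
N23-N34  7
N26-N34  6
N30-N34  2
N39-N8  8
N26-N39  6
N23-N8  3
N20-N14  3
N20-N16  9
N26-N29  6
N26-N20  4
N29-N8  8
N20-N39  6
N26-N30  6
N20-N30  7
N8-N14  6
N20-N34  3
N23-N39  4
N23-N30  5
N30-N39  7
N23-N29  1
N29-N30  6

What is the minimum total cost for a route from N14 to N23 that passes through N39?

Best N14 to N39: N14–N20–N39 costing 9
Best N39 to N23: N39–N23 costing 4
Total via N39: 9 + 4 = 13.

13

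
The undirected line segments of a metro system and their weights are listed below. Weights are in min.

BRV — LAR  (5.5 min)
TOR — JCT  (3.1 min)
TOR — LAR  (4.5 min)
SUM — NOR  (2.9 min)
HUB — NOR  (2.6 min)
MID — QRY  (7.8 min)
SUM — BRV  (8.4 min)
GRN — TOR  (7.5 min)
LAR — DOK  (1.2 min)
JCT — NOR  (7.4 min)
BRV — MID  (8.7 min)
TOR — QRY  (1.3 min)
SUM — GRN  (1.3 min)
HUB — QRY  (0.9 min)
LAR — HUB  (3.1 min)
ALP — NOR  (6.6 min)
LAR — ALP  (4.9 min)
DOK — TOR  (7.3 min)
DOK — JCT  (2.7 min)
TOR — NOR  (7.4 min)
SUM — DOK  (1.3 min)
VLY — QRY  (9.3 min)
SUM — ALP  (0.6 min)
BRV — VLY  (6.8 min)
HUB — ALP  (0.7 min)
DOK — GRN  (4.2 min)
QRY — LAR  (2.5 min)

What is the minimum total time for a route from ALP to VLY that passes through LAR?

14.9 min

Shortest ALP→LAR: ALP–SUM–DOK–LAR = 3.1
Best LAR to VLY: LAR–QRY–VLY costing 11.8
Total via LAR: 3.1 + 11.8 = 14.9 min.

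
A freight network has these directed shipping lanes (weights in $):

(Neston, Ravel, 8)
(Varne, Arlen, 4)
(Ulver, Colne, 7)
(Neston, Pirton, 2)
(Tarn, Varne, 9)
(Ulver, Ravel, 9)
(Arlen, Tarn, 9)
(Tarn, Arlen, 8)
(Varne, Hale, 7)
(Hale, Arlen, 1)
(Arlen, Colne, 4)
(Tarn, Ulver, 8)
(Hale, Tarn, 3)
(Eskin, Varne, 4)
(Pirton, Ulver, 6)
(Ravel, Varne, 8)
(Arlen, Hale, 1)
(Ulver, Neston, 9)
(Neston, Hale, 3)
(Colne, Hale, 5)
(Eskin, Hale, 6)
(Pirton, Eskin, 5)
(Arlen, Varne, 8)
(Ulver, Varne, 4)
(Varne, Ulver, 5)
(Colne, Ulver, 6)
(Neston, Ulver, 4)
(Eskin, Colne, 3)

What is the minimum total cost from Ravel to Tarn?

$16

Running Dijkstra from Ravel:
Ravel: 0
Varne: 8  (via Ravel)
Arlen: 12  (via Varne)
Hale: 13  (via Arlen)
Ulver: 13  (via Varne)
Colne: 16  (via Arlen)
Tarn: 16  (via Hale)
Shortest route: Ravel–Varne–Arlen–Hale–Tarn = $16.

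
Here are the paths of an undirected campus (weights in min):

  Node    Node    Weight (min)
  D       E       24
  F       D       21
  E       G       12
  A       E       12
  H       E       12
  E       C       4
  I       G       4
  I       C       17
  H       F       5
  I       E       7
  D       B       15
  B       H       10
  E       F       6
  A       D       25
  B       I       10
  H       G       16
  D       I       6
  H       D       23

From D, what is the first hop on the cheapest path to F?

Candidate routes:
D → F: 21 = 21
D → I → G → E → F: 6+4+12+6 = 28
D → I → E → F: 6+7+6 = 19
Cheapest is D → I → E → F at 19 min.
So from D the first move is to I.

I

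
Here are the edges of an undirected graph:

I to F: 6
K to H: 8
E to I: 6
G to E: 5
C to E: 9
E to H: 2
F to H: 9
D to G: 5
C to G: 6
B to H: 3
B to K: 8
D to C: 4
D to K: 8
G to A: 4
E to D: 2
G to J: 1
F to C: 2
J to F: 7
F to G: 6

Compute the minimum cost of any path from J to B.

11

Shortest distances from J:
J: 0
G: 1  (via J)
A: 5  (via G)
D: 6  (via G)
E: 6  (via G)
C: 7  (via G)
F: 7  (via J)
H: 8  (via E)
B: 11  (via H)
Shortest route: J–G–E–H–B = 11.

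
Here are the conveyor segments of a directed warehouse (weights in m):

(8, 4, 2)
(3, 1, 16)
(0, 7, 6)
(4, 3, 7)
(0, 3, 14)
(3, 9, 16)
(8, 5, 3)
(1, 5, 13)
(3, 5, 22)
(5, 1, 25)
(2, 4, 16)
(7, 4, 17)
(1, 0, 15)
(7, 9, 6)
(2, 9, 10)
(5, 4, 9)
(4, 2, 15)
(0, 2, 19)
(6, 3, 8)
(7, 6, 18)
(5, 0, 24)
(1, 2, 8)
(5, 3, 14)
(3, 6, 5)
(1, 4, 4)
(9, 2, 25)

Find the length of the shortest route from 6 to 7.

45 m

Compare a few routes:
6 → 3 → 1 → 0 → 7: 8+16+15+6 = 45
6 → 3 → 1 → 5 → 0 → 7: 8+16+13+24+6 = 67
6 → 3 → 5 → 0 → 7: 8+22+24+6 = 60
The minimum is 45 m via 6 → 3 → 1 → 0 → 7.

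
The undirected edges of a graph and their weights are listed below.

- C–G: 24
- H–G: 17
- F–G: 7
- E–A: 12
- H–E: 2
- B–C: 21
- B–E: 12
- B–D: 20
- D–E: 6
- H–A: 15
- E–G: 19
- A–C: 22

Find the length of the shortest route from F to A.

38

Settle nodes by increasing distance from F:
F: 0
G: 7  (via F)
H: 24  (via G)
E: 26  (via G)
C: 31  (via G)
D: 32  (via E)
A: 38  (via E)
Shortest route: F → G → E → A = 38.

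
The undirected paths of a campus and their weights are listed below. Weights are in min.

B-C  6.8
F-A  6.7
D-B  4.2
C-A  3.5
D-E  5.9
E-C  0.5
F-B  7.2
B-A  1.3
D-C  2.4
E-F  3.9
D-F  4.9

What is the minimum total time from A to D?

Candidate routes:
A - C - E - D: 3.5+0.5+5.9 = 9.9
A - C - D: 3.5+2.4 = 5.9
A - B - C - D: 1.3+6.8+2.4 = 10.5
A - B - D: 1.3+4.2 = 5.5
The minimum is 5.5 min via A - B - D.

5.5 min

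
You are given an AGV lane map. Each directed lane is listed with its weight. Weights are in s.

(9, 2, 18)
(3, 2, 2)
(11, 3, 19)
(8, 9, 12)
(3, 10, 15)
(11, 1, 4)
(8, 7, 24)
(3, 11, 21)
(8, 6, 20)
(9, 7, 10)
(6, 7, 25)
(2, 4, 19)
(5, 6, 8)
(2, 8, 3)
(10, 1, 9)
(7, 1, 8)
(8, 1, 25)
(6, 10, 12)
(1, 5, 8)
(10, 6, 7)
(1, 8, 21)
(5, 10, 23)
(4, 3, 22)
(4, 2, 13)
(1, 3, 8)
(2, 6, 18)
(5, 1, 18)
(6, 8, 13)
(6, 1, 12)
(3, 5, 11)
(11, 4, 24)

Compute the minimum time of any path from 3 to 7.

Compare a few routes:
3–5–6–7: 11+8+25 = 44
3–2–8–9–7: 2+3+12+10 = 27
3–2–8–7: 2+3+24 = 29
The minimum is 27 s via 3–2–8–9–7.

27 s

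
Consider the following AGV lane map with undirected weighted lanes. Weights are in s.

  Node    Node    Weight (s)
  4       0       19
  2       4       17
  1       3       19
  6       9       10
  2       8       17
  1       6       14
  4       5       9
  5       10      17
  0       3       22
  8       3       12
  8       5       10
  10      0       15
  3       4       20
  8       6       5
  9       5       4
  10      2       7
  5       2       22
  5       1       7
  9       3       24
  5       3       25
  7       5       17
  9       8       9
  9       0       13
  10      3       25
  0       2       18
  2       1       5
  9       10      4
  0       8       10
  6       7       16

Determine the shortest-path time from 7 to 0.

31 s

Settle nodes by increasing distance from 7:
7: 0
6: 16  (via 7)
5: 17  (via 7)
8: 21  (via 6)
9: 21  (via 5)
1: 24  (via 5)
10: 25  (via 9)
4: 26  (via 5)
2: 29  (via 1)
0: 31  (via 8)
Shortest route: 7–6–8–0 = 31 s.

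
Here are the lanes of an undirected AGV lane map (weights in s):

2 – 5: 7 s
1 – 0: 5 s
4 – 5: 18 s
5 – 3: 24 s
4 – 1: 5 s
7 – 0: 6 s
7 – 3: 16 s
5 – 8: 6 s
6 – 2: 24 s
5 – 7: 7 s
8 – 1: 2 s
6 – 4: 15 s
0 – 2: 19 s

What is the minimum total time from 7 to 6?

Settle nodes by increasing distance from 7:
7: 0
0: 6  (via 7)
5: 7  (via 7)
1: 11  (via 0)
8: 13  (via 5)
2: 14  (via 5)
3: 16  (via 7)
4: 16  (via 1)
6: 31  (via 4)
Shortest route: 7 → 0 → 1 → 4 → 6 = 31 s.

31 s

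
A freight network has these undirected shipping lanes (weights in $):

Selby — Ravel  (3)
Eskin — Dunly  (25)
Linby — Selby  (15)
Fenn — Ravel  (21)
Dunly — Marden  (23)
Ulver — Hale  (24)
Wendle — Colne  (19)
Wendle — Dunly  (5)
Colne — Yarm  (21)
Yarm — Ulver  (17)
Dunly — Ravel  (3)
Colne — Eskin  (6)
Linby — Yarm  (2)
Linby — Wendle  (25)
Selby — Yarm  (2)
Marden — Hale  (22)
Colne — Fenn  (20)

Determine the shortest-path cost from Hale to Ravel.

Candidate routes:
Hale - Ulver - Yarm - Selby - Ravel: 24+17+2+3 = 46
Hale - Ulver - Yarm - Linby - Selby - Ravel: 24+17+2+15+3 = 61
Hale - Marden - Dunly - Ravel: 22+23+3 = 48
Cheapest is Hale - Ulver - Yarm - Selby - Ravel at $46.

$46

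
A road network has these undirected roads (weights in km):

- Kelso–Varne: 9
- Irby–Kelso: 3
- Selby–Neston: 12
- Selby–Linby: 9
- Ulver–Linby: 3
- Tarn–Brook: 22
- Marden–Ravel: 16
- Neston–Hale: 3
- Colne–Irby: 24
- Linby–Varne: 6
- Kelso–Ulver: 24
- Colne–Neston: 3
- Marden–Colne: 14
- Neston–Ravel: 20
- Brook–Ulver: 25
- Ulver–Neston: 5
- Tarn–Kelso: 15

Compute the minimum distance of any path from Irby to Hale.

Settle nodes by increasing distance from Irby:
Irby: 0
Kelso: 3  (via Irby)
Varne: 12  (via Kelso)
Linby: 18  (via Varne)
Tarn: 18  (via Kelso)
Ulver: 21  (via Linby)
Colne: 24  (via Irby)
Neston: 26  (via Ulver)
Selby: 27  (via Linby)
Hale: 29  (via Neston)
Shortest route: Irby → Kelso → Varne → Linby → Ulver → Neston → Hale = 29 km.

29 km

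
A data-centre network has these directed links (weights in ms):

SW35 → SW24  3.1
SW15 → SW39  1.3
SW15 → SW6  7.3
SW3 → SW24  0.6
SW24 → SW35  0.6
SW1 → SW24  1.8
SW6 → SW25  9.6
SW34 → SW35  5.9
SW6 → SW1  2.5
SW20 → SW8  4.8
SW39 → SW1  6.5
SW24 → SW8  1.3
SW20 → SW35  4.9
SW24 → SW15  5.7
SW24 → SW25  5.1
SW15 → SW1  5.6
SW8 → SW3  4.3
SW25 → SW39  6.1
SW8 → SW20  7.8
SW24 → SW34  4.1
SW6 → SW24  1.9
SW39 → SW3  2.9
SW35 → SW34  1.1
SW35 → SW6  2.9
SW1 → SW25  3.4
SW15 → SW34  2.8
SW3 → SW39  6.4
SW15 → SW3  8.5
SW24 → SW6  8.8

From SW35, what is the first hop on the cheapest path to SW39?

Enumerating some paths:
SW35 → SW24 → SW25 → SW39: 3.1+5.1+6.1 = 14.3
SW35 → SW6 → SW1 → SW24 → SW15 → SW39: 2.9+2.5+1.8+5.7+1.3 = 14.2
SW35 → SW6 → SW24 → SW15 → SW39: 2.9+1.9+5.7+1.3 = 11.8
SW35 → SW24 → SW15 → SW39: 3.1+5.7+1.3 = 10.1
The minimum is 10.1 ms via SW35 → SW24 → SW15 → SW39.
So from SW35 the first move is to SW24.

SW24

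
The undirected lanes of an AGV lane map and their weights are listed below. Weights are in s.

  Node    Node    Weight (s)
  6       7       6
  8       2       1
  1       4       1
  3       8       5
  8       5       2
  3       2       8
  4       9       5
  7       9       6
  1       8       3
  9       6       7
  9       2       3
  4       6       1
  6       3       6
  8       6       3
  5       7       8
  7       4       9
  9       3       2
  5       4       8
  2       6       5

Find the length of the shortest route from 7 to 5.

8 s

Shortest distances from 7:
7: 0
6: 6  (via 7)
9: 6  (via 7)
4: 7  (via 6)
1: 8  (via 4)
3: 8  (via 9)
5: 8  (via 7)
Shortest route: 7–5 = 8 s.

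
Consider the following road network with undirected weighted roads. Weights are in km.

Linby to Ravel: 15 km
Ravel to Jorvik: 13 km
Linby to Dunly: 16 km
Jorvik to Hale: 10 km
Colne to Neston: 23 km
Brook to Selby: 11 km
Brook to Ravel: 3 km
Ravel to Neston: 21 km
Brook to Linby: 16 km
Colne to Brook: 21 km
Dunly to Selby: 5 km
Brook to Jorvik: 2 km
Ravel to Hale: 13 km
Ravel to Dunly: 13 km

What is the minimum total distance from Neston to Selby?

35 km

Candidate routes:
Neston - Ravel - Brook - Selby: 21+3+11 = 35
Neston - Ravel - Dunly - Selby: 21+13+5 = 39
The minimum is 35 km via Neston - Ravel - Brook - Selby.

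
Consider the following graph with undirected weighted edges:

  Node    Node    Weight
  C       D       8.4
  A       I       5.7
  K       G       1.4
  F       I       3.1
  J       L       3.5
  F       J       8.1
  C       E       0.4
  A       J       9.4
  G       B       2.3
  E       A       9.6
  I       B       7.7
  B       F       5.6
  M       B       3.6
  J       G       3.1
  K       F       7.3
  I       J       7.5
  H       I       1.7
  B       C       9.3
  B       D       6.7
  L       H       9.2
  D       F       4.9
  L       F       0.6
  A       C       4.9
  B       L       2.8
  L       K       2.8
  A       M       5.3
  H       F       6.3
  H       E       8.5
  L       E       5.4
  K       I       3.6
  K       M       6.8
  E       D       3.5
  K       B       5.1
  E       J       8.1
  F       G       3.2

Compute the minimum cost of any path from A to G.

Enumerating some paths:
A - I - K - G: 5.7+3.6+1.4 = 10.7
A - M - B - G: 5.3+3.6+2.3 = 11.2
Cheapest is A - I - K - G at 10.7.

10.7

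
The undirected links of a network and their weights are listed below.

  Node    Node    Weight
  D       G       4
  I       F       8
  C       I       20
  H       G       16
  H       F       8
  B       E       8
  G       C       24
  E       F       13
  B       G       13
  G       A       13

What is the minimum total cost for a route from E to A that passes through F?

Best E to F: E → F costing 13
Best F to A: F → H → G → A costing 37
Total via F: 13 + 37 = 50.

50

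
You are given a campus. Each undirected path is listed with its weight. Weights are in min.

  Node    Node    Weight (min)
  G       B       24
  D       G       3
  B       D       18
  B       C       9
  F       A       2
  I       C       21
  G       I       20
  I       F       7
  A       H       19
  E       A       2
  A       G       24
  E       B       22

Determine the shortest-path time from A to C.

Compare a few routes:
A → E → B → C: 2+22+9 = 33
A → F → I → C: 2+7+21 = 30
Cheapest is A → F → I → C at 30 min.

30 min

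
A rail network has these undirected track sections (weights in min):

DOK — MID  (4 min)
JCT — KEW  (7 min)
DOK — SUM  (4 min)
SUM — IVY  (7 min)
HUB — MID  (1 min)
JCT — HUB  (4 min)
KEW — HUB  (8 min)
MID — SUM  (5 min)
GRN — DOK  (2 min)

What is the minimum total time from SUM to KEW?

14 min

Candidate routes:
SUM - DOK - MID - HUB - KEW: 4+4+1+8 = 17
SUM - MID - HUB - JCT - KEW: 5+1+4+7 = 17
SUM - MID - HUB - KEW: 5+1+8 = 14
SUM - DOK - MID - HUB - JCT - KEW: 4+4+1+4+7 = 20
The minimum is 14 min via SUM - MID - HUB - KEW.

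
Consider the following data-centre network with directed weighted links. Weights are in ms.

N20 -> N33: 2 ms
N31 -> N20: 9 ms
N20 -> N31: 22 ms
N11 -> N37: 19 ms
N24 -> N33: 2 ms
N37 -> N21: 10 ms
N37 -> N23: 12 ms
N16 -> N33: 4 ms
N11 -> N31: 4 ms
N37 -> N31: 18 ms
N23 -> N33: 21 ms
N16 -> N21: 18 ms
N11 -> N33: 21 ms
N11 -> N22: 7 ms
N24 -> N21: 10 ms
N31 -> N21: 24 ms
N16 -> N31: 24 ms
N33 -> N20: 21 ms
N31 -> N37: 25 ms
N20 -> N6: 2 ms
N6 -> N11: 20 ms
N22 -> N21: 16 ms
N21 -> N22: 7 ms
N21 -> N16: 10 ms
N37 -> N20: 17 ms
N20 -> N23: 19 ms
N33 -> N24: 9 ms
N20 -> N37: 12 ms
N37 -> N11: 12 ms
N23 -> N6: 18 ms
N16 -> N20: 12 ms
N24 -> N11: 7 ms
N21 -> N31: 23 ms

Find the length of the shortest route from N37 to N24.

Settle nodes by increasing distance from N37:
N37: 0
N21: 10  (via N37)
N23: 12  (via N37)
N11: 12  (via N37)
N31: 16  (via N11)
N20: 17  (via N37)
N22: 17  (via N21)
N33: 19  (via N20)
N6: 19  (via N20)
N16: 20  (via N21)
N24: 28  (via N33)
Shortest route: N37 → N20 → N33 → N24 = 28 ms.

28 ms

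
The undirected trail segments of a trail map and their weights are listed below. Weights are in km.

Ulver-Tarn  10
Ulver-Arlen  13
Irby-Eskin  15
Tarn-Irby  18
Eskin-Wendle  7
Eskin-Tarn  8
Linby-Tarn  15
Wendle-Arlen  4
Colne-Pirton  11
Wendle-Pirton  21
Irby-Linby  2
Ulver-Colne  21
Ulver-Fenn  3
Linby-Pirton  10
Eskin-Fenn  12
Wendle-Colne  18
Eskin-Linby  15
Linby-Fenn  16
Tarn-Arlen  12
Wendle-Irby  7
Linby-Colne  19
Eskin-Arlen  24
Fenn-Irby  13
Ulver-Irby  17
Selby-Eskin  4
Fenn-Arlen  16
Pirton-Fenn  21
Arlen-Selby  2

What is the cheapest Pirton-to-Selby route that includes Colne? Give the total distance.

Best Pirton to Colne: Pirton → Colne costing 11
Shortest Colne→Selby: Colne → Wendle → Arlen → Selby = 24
Total via Colne: 11 + 24 = 35 km.

35 km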